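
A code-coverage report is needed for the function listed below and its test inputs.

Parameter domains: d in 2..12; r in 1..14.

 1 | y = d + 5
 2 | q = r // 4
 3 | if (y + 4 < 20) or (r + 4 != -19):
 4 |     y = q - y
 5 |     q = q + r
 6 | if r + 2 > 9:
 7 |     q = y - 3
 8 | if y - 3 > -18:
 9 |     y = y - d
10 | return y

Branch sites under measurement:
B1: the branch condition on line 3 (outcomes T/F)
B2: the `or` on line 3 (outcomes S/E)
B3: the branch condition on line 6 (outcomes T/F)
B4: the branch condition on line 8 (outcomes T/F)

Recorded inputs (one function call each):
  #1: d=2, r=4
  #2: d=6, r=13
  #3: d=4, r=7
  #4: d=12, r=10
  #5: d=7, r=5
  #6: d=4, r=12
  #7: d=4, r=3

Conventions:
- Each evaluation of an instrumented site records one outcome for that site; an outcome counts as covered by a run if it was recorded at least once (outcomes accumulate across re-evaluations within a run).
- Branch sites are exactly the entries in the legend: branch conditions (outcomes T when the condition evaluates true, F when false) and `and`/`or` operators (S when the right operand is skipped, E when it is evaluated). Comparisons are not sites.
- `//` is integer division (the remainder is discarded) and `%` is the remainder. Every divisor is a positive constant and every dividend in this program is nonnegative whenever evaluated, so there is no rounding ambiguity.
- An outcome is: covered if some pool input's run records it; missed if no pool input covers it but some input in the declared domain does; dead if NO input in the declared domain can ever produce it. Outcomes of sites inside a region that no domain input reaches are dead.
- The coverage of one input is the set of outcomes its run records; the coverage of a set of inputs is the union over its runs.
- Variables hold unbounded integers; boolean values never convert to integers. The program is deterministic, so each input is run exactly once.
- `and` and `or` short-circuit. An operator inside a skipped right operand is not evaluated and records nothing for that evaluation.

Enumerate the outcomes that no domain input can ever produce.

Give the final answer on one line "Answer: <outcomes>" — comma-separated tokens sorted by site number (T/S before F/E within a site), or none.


exhaustive pass over the 154-input domain:
  B1=F: never recorded by any domain input -> dead
  reachable outcomes have witnesses, e.g. B1=T (e.g. d=2, r=1), B2=S (e.g. d=2, r=1), B2=E (e.g. d=11, r=1), B3=T (e.g. d=2, r=8)
Answer: B1=F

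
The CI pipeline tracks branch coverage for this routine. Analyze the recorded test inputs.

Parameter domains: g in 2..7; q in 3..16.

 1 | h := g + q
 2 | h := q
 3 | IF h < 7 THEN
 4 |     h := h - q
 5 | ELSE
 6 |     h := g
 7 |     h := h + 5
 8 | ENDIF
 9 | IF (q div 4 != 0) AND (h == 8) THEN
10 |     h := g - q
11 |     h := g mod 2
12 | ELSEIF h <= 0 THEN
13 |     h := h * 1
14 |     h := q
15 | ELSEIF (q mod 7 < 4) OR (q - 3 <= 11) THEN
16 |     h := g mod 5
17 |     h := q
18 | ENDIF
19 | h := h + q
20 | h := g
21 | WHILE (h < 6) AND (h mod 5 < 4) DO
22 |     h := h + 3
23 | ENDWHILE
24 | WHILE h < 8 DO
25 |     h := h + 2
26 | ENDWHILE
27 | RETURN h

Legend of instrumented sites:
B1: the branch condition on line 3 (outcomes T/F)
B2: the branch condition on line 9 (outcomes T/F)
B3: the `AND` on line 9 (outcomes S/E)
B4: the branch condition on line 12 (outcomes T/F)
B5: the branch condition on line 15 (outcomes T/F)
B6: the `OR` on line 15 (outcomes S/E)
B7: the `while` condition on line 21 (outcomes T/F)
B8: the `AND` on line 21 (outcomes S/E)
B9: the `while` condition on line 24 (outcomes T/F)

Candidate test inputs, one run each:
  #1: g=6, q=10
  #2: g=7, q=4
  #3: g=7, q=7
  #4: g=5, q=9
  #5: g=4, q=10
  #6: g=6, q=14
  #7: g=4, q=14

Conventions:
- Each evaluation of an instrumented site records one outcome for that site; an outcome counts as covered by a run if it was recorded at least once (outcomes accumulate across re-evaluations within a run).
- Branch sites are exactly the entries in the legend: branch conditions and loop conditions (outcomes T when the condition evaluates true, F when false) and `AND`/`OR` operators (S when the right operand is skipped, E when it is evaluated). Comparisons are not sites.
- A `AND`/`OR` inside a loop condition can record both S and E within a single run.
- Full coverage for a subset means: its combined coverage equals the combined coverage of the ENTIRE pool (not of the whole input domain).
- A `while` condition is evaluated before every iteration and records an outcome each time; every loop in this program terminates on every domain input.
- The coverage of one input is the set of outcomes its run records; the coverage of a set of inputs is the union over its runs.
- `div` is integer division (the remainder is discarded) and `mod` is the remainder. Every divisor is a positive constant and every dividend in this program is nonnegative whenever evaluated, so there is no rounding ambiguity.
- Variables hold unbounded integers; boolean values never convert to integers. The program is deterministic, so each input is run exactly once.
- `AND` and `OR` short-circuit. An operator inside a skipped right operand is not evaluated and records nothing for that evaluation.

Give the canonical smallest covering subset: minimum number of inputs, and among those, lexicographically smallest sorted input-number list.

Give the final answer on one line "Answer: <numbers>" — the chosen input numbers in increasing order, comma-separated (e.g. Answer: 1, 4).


#1 (g=6, q=10) -> B1->F, B3->E, B2->F, B4->F, B6->S, B5->T, B8->S, B7->F, B9->T, B9->F; covered: B1=F, B2=F, B3=E, B4=F, B5=T, B6=S, B7=F, B8=S, B9=T, B9=F
#2 (g=7, q=4) -> B1->T, B3->E, B2->F, B4->T, B8->S, B7->F, B9->T, B9->F; covered: B1=T, B2=F, B3=E, B4=T, B7=F, B8=S, B9=T, B9=F
#3 (g=7, q=7) -> B1->F, B3->E, B2->F, B4->F, B6->S, B5->T, B8->S, B7->F, B9->T, B9->F; covered: B1=F, B2=F, B3=E, B4=F, B5=T, B6=S, B7=F, B8=S, B9=T, B9=F
#4 (g=5, q=9) -> B1->F, B3->E, B2->F, B4->F, B6->S, B5->T, B8->E, B7->T, B8->S, B7->F, B9->F; covered: B1=F, B2=F, B3=E, B4=F, B5=T, B6=S, B7=T, B7=F, B8=S, B8=E, B9=F
#5 (g=4, q=10) -> B1->F, B3->E, B2->F, B4->F, B6->S, B5->T, B8->E, B7->F, B9->T, B9->T, B9->F; covered: B1=F, B2=F, B3=E, B4=F, B5=T, B6=S, B7=F, B8=E, B9=T, B9=F
#6 (g=6, q=14) -> B1->F, B3->E, B2->F, B4->F, B6->S, B5->T, B8->S, B7->F, B9->T, B9->F; covered: B1=F, B2=F, B3=E, B4=F, B5=T, B6=S, B7=F, B8=S, B9=T, B9=F
#7 (g=4, q=14) -> B1->F, B3->E, B2->F, B4->F, B6->S, B5->T, B8->E, B7->F, B9->T, B9->T, B9->F; covered: B1=F, B2=F, B3=E, B4=F, B5=T, B6=S, B7=F, B8=E, B9=T, B9=F
union over all inputs: B1=T, B1=F, B2=F, B3=E, B4=T, B4=F, B5=T, B6=S, B7=T, B7=F, B8=S, B8=E, B9=T, B9=F (14 outcomes)
checked all size-1 subsets: none covers 14 outcomes (max 11/14)
inputs {2, 4} (size 2) cover everything; no size-2 subset with a lexicographically smaller index list covers all 14
Answer: 2, 4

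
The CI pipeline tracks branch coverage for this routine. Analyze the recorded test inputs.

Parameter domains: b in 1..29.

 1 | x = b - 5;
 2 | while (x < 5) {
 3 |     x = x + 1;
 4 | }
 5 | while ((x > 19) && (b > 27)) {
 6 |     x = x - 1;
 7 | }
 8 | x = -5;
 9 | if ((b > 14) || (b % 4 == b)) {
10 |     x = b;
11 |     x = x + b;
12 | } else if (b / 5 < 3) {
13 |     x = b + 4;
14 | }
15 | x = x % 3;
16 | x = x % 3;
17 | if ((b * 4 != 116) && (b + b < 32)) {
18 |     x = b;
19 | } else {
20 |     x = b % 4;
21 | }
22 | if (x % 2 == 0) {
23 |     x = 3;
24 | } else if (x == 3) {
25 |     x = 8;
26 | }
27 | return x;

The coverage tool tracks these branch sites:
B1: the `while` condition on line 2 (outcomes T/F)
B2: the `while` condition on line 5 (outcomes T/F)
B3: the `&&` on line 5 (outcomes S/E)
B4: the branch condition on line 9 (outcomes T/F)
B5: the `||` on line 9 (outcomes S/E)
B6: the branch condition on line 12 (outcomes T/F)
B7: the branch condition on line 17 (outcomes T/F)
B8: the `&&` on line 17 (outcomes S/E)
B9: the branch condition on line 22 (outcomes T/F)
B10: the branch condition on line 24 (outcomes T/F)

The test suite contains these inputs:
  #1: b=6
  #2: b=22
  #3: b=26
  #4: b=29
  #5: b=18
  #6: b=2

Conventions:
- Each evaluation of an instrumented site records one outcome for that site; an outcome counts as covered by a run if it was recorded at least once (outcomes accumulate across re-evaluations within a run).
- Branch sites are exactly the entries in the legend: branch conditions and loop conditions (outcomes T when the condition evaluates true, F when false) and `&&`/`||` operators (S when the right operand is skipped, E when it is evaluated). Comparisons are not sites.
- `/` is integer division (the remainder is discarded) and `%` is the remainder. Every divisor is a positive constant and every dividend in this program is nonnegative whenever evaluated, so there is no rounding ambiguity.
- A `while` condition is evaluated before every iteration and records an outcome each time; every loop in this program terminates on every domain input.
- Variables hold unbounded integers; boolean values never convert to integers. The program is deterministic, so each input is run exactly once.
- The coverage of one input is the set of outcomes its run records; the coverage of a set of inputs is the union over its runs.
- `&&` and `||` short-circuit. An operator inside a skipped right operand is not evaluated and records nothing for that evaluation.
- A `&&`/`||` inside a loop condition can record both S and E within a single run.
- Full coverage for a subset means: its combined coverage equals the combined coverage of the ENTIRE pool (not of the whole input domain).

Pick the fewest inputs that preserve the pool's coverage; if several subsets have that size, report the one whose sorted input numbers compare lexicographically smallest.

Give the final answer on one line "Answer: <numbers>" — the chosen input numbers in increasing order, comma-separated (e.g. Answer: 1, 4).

#1 (b=6) -> B1->T, B1->T, B1->T, B1->T, B1->F, B3->S, B2->F, B5->E, B4->F, B6->T, B8->E, B7->T, B9->T; covered: B1=T, B1=F, B2=F, B3=S, B4=F, B5=E, B6=T, B7=T, B8=E, B9=T
#2 (b=22) -> B1->F, B3->S, B2->F, B5->S, B4->T, B8->E, B7->F, B9->T; covered: B1=F, B2=F, B3=S, B4=T, B5=S, B7=F, B8=E, B9=T
#3 (b=26) -> B1->F, B3->E, B2->F, B5->S, B4->T, B8->E, B7->F, B9->T; covered: B1=F, B2=F, B3=E, B4=T, B5=S, B7=F, B8=E, B9=T
#4 (b=29) -> B1->F, B3->E, B2->T, B3->E, B2->T, B3->E, B2->T, B3->E, B2->T, B3->E, B2->T, B3->S, B2->F, B5->S, ...; covered: B1=F, B2=T, B2=F, B3=S, B3=E, B4=T, B5=S, B7=F, B8=S, B9=F, B10=F
#5 (b=18) -> B1->F, B3->S, B2->F, B5->S, B4->T, B8->E, B7->F, B9->T; covered: B1=F, B2=F, B3=S, B4=T, B5=S, B7=F, B8=E, B9=T
#6 (b=2) -> B1->T, B1->T, B1->T, B1->T, B1->T, B1->T, B1->T, B1->T, B1->F, B3->S, B2->F, B5->E, B4->T, B8->E, ...; covered: B1=T, B1=F, B2=F, B3=S, B4=T, B5=E, B7=T, B8=E, B9=T
the full pool covers 18 outcomes: B1=T, B1=F, B2=T, B2=F, B3=S, B3=E, B4=T, B4=F, B5=S, B5=E, B6=T, B7=T, B7=F, B8=S, B8=E, B9=T, B9=F, B10=F
no size-1 subset reaches all 18 outcomes (best union: 11/18)
at size 2, {1, 4} reaches all 18 outcomes; every lexicographically earlier size-2 subset fails

Answer: 1, 4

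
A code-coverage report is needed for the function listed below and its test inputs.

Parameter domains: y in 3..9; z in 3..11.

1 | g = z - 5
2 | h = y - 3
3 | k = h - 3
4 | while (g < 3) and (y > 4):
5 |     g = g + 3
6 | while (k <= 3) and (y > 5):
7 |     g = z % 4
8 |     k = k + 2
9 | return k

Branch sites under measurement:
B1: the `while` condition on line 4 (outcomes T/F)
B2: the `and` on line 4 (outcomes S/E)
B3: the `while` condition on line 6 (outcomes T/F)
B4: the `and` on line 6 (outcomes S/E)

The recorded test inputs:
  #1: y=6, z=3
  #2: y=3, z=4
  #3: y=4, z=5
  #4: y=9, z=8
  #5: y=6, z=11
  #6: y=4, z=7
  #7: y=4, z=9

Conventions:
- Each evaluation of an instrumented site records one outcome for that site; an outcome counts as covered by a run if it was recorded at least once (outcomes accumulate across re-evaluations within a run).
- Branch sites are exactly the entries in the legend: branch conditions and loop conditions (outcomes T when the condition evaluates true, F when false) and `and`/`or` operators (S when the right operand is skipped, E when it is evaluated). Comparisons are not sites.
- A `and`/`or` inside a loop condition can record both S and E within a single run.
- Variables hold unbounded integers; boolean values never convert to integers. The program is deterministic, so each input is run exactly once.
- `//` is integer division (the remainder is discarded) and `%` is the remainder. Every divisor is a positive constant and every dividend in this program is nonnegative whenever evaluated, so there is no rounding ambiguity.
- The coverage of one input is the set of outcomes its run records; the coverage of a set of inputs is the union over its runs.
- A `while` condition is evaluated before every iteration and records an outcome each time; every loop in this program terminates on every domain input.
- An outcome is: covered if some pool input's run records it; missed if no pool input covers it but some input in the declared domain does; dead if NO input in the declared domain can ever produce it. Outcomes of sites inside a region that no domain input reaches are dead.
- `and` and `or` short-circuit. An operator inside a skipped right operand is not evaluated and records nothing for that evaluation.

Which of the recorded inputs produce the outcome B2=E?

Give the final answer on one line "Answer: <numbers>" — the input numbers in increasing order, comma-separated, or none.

input #1 (y=6, z=3): hits B2=E
input #2 (y=3, z=4): hits B2=E
input #3 (y=4, z=5): hits B2=E
input #4 (y=9, z=8): never hits B2=E
input #5 (y=6, z=11): never hits B2=E
input #6 (y=4, z=7): hits B2=E
input #7 (y=4, z=9): never hits B2=E

Answer: 1, 2, 3, 6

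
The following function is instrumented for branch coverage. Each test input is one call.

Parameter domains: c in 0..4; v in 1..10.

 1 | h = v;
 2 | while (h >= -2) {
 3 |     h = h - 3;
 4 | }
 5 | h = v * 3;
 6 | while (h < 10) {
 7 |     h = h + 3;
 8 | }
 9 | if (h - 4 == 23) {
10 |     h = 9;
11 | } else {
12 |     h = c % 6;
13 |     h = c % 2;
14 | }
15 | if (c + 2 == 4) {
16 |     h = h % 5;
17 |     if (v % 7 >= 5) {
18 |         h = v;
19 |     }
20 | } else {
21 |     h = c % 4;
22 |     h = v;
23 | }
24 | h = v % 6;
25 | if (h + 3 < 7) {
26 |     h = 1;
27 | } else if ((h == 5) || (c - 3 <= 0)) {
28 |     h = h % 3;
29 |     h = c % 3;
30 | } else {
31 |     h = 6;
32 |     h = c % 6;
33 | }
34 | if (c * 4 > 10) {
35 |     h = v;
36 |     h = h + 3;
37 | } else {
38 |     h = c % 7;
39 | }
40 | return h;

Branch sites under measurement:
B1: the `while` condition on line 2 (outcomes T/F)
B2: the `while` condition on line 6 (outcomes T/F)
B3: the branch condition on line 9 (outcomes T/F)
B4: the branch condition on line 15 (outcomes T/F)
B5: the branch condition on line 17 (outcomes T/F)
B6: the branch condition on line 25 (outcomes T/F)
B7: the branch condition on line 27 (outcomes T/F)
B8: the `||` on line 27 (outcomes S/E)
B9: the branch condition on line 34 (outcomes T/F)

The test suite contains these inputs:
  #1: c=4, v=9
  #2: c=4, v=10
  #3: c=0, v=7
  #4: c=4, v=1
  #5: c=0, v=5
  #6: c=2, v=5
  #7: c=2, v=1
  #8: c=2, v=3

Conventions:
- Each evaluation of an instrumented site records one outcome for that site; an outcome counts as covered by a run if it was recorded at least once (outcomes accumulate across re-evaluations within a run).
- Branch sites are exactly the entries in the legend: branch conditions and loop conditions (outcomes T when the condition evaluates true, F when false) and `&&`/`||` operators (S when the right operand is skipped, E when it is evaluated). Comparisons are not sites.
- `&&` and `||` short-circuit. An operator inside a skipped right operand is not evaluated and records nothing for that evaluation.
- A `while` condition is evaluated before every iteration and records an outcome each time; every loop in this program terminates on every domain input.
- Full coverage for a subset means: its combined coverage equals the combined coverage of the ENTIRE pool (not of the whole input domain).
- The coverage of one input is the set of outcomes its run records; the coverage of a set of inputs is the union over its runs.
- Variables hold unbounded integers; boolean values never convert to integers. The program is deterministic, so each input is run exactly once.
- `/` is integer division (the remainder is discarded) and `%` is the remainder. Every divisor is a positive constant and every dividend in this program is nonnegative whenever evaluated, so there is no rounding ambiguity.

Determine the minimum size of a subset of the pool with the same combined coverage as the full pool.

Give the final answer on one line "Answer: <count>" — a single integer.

input #1 (c=4, v=9): covers B1=T, B1=F, B2=F, B3=T, B4=F, B6=T, B9=T
input #2 (c=4, v=10): covers B1=T, B1=F, B2=F, B3=F, B4=F, B6=F, B7=F, B8=E, B9=T
input #3 (c=0, v=7): covers B1=T, B1=F, B2=F, B3=F, B4=F, B6=T, B9=F
input #4 (c=4, v=1): covers B1=T, B1=F, B2=T, B2=F, B3=F, B4=F, B6=T, B9=T
input #5 (c=0, v=5): covers B1=T, B1=F, B2=F, B3=F, B4=F, B6=F, B7=T, B8=S, B9=F
input #6 (c=2, v=5): covers B1=T, B1=F, B2=F, B3=F, B4=T, B5=T, B6=F, B7=T, B8=S, B9=F
input #7 (c=2, v=1): covers B1=T, B1=F, B2=T, B2=F, B3=F, B4=T, B5=F, B6=T, B9=F
input #8 (c=2, v=3): covers B1=T, B1=F, B2=T, B2=F, B3=F, B4=T, B5=F, B6=T, B9=F
the full pool covers 18 outcomes: B1=T, B1=F, B2=T, B2=F, B3=T, B3=F, B4=T, B4=F, B5=T, B5=F, B6=T, B6=F, B7=T, B7=F, B8=S, B8=E, B9=T, B9=F
size 1 is not enough: best union over all size-1 subsets is 10/18
size 2 is not enough: best union over all size-2 subsets is 14/18
size 3 is not enough: best union over all size-3 subsets is 17/18
the canonical winner is {1, 2, 6, 7}: size 4, full 18-outcome coverage, earliest index list among size-4 covers

Answer: 4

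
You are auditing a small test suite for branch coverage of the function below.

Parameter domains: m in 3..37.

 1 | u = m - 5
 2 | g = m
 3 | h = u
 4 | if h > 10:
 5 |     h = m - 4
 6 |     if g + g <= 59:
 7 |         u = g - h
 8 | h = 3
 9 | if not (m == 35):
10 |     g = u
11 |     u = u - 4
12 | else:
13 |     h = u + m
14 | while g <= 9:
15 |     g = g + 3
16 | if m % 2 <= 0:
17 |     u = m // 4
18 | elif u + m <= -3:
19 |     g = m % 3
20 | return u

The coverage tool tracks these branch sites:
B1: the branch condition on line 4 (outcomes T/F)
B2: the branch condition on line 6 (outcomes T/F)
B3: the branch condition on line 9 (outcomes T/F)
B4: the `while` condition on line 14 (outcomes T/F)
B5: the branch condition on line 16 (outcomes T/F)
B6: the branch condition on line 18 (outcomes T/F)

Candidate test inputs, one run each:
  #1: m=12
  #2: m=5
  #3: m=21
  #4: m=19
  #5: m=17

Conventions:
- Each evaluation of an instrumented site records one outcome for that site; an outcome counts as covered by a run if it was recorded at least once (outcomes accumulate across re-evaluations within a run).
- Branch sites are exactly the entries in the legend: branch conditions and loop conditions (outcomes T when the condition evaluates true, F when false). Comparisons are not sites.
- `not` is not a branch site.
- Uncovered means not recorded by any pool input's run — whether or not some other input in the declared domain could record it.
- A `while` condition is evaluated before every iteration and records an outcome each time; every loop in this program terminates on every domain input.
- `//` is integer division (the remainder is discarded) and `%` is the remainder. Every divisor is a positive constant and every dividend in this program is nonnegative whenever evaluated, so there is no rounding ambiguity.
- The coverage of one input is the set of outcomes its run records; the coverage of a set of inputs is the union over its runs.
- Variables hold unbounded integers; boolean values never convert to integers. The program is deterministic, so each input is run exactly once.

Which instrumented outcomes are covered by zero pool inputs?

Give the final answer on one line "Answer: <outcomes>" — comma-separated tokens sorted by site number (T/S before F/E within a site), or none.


test 1 (m=12) fires B1->F, B3->T, B4->T, B4->F, B5->T; hits B1=F, B3=T, B4=T, B4=F, B5=T
test 2 (m=5) fires B1->F, B3->T, B4->T, B4->T, B4->T, B4->T, B4->F, B5->F, B6->F; hits B1=F, B3=T, B4=T, B4=F, B5=F, B6=F
test 3 (m=21) fires B1->T, B2->T, B3->T, B4->T, B4->T, B4->F, B5->F, B6->F; hits B1=T, B2=T, B3=T, B4=T, B4=F, B5=F, B6=F
test 4 (m=19) fires B1->T, B2->T, B3->T, B4->T, B4->T, B4->F, B5->F, B6->F; hits B1=T, B2=T, B3=T, B4=T, B4=F, B5=F, B6=F
test 5 (m=17) fires B1->T, B2->T, B3->T, B4->T, B4->T, B4->F, B5->F, B6->F; hits B1=T, B2=T, B3=T, B4=T, B4=F, B5=F, B6=F
union over the pool: B1=T, B1=F, B2=T, B3=T, B4=T, B4=F, B5=T, B5=F, B6=F
uncovered (3 of 12): B2=F, B3=F, B6=T
Answer: B2=F, B3=F, B6=T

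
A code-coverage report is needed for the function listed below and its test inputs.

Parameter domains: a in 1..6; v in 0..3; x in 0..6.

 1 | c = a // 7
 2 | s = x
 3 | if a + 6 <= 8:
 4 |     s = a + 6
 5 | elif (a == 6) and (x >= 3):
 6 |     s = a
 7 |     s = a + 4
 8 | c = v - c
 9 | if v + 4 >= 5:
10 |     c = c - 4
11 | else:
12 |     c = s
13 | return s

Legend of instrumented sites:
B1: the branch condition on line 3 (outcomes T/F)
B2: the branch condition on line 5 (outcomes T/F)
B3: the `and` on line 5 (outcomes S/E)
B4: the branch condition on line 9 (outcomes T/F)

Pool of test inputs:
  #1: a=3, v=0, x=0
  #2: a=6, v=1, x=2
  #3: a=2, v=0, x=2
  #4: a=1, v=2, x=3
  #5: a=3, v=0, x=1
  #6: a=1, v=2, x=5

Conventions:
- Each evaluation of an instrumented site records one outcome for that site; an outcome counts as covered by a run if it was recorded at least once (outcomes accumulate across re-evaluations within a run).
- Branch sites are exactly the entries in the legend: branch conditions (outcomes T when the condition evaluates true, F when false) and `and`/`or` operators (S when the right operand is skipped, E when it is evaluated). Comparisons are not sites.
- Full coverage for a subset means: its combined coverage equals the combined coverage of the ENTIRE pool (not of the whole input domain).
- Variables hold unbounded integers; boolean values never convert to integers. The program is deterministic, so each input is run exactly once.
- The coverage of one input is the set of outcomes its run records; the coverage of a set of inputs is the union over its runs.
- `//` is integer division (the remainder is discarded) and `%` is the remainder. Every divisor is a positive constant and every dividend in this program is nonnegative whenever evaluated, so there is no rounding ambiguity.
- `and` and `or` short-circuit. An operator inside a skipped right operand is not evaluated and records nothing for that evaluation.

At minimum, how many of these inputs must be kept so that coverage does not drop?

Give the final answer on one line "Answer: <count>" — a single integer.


input #1, a=3, v=0, x=0: events B1->F, B3->S, B2->F, B4->F; outcomes B1=F, B2=F, B3=S, B4=F
input #2, a=6, v=1, x=2: events B1->F, B3->E, B2->F, B4->T; outcomes B1=F, B2=F, B3=E, B4=T
input #3, a=2, v=0, x=2: events B1->T, B4->F; outcomes B1=T, B4=F
input #4, a=1, v=2, x=3: events B1->T, B4->T; outcomes B1=T, B4=T
input #5, a=3, v=0, x=1: events B1->F, B3->S, B2->F, B4->F; outcomes B1=F, B2=F, B3=S, B4=F
input #6, a=1, v=2, x=5: events B1->T, B4->T; outcomes B1=T, B4=T
pool-wide coverage (7 outcomes): B1=T, B1=F, B2=F, B3=S, B3=E, B4=T, B4=F
checked all size-1 subsets: none covers 7 outcomes (max 4/7)
checked all size-2 subsets: none covers 7 outcomes (max 6/7)
the canonical winner is {1, 2, 3}: size 3, full 7-outcome coverage, earliest index list among size-3 covers
Answer: 3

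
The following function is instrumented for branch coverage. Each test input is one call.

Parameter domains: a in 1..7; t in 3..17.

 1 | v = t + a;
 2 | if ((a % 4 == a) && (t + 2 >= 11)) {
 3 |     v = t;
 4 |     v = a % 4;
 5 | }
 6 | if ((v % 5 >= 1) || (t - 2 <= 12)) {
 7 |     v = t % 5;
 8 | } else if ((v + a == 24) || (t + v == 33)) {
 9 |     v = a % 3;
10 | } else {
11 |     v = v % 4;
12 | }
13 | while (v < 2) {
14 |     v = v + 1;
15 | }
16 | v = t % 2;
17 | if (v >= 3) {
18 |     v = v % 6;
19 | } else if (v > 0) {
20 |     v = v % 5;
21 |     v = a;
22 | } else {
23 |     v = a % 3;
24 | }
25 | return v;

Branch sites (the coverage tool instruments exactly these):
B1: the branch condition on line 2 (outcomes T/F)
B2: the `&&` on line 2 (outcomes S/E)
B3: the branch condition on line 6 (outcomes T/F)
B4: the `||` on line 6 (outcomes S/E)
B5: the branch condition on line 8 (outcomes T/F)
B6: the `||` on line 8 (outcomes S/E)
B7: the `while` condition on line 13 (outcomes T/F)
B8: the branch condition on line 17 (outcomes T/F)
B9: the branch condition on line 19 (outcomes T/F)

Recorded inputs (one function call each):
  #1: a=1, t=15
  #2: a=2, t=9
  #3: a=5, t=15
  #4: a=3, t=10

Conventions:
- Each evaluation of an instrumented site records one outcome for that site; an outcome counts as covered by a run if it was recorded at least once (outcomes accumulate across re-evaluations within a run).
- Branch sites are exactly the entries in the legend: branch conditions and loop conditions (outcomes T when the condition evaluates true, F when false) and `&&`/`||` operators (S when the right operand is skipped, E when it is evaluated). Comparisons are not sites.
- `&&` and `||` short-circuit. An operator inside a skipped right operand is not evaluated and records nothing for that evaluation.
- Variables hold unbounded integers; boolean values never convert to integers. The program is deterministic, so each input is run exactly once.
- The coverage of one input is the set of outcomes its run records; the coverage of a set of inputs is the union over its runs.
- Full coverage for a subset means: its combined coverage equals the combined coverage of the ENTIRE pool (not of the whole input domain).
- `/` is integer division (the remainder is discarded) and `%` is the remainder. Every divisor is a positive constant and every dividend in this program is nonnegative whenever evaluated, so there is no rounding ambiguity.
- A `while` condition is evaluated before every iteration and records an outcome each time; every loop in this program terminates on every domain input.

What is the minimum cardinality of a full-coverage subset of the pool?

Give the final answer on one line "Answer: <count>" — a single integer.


#1 (a=1, t=15) -> covered: B1=T, B2=E, B3=T, B4=S, B7=T, B7=F, B8=F, B9=T
#2 (a=2, t=9) -> covered: B1=T, B2=E, B3=T, B4=S, B7=F, B8=F, B9=T
#3 (a=5, t=15) -> covered: B1=F, B2=S, B3=F, B4=E, B5=F, B6=E, B7=T, B7=F, B8=F, B9=T
#4 (a=3, t=10) -> covered: B1=T, B2=E, B3=T, B4=S, B7=T, B7=F, B8=F, B9=F
together the pool reaches 15 outcomes: B1=T, B1=F, B2=S, B2=E, B3=T, B3=F, B4=S, B4=E, B5=F, B6=E, B7=T, B7=F, B8=F, B9=T, B9=F
no size-1 subset reaches all 15 outcomes (best union: 10/15)
inputs {3, 4} (size 2) cover everything; no size-2 subset with a lexicographically smaller index list covers all 15
Answer: 2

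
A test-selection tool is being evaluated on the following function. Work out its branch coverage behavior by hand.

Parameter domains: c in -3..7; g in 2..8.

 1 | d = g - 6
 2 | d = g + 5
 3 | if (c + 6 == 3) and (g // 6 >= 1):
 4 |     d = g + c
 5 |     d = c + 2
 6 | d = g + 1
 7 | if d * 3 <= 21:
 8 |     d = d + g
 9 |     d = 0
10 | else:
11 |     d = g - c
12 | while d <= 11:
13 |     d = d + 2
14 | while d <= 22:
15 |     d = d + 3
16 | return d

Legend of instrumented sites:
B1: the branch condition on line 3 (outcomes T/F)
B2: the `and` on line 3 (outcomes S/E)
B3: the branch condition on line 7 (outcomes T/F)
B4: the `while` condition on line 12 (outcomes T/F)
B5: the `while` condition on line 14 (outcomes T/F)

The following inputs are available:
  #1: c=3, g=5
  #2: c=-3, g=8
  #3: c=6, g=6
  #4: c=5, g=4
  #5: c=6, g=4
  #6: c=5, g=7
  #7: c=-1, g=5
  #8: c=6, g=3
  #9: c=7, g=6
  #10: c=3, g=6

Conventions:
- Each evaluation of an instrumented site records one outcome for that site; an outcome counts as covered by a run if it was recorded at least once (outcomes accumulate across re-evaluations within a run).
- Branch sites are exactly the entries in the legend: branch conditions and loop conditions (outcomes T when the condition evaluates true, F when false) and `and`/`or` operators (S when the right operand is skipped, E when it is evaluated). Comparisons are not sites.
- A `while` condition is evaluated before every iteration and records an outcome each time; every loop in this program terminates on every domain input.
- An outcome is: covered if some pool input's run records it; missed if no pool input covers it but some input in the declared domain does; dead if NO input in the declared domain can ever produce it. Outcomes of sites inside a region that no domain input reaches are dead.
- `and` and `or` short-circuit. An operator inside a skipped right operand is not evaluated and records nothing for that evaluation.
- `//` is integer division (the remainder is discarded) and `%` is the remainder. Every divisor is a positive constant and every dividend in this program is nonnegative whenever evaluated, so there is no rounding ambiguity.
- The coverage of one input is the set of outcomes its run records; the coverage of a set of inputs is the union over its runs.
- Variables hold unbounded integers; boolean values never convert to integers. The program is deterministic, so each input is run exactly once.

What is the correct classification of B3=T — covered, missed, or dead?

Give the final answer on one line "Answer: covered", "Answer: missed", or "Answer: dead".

B3=T is recorded by pool input(s) 1, 3, 4, 5, 7, 8, 9, 10 -> covered

Answer: covered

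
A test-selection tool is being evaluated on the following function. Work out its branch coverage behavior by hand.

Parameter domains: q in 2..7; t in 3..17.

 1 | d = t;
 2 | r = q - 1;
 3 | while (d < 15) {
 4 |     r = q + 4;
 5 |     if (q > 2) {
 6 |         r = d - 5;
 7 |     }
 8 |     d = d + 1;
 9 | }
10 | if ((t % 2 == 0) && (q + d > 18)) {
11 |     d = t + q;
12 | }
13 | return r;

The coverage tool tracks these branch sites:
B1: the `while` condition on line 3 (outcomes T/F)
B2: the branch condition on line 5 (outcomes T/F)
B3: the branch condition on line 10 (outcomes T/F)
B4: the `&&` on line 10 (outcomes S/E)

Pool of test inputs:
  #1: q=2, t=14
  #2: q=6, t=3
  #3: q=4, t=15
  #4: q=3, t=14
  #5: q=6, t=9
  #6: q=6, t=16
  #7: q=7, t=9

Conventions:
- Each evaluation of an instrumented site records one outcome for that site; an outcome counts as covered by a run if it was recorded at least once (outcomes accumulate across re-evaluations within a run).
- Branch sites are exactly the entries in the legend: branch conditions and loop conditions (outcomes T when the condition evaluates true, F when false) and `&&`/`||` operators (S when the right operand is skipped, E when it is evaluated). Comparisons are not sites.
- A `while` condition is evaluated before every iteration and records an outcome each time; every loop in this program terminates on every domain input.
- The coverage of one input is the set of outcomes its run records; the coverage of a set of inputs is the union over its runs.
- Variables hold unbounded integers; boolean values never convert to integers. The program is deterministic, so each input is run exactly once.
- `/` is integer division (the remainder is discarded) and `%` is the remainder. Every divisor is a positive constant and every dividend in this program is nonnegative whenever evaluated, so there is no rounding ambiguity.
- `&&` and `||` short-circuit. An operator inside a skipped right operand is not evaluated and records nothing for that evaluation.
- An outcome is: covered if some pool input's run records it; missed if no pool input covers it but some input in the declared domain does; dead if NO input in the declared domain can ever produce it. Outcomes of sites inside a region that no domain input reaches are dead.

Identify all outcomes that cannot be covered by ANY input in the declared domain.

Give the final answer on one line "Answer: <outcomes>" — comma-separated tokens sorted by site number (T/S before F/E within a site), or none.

exhaustive pass over the 90-input domain:
  reachable outcomes have witnesses, e.g. B1=T (e.g. q=2, t=3), B1=F (e.g. q=2, t=3), B2=T (e.g. q=3, t=3), B2=F (e.g. q=2, t=3)

Answer: none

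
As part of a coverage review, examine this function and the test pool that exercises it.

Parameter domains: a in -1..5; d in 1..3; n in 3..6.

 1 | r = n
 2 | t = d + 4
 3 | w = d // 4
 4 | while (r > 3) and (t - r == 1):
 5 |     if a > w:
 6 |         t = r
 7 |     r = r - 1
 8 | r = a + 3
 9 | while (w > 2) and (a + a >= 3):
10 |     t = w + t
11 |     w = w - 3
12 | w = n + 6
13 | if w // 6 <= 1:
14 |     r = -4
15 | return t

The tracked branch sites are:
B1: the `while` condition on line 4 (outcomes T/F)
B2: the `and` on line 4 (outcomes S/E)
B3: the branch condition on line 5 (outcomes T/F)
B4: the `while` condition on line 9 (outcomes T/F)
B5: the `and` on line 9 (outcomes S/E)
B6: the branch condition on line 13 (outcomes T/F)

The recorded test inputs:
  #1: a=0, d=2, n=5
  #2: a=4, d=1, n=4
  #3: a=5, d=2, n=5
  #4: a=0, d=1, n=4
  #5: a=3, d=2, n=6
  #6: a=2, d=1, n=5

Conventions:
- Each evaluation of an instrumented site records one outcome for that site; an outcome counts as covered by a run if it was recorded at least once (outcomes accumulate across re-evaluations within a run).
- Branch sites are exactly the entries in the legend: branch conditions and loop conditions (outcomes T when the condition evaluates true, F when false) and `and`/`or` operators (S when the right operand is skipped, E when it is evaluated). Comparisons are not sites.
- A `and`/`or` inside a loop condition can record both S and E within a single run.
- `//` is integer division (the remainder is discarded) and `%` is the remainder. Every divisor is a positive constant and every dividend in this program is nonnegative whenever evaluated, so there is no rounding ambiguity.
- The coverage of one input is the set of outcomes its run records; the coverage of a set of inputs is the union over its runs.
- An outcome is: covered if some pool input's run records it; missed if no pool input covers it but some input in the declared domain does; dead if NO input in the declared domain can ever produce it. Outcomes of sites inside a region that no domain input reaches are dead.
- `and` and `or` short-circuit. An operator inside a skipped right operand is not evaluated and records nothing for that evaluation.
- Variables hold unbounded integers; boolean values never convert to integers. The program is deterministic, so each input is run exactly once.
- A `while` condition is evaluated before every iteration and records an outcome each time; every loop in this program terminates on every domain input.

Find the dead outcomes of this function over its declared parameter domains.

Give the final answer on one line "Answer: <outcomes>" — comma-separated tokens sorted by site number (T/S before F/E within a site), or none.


exhaustive pass over the 84-input domain:
  B4=T: unreachable across the whole domain -> dead
  B5=E: unreachable across the whole domain -> dead
  reachable outcomes have witnesses, e.g. B1=T (e.g. a=-1, d=1, n=4), B1=F (e.g. a=-1, d=1, n=3), B2=S (e.g. a=-1, d=1, n=3), B2=E (e.g. a=-1, d=1, n=4)
Answer: B4=T, B5=E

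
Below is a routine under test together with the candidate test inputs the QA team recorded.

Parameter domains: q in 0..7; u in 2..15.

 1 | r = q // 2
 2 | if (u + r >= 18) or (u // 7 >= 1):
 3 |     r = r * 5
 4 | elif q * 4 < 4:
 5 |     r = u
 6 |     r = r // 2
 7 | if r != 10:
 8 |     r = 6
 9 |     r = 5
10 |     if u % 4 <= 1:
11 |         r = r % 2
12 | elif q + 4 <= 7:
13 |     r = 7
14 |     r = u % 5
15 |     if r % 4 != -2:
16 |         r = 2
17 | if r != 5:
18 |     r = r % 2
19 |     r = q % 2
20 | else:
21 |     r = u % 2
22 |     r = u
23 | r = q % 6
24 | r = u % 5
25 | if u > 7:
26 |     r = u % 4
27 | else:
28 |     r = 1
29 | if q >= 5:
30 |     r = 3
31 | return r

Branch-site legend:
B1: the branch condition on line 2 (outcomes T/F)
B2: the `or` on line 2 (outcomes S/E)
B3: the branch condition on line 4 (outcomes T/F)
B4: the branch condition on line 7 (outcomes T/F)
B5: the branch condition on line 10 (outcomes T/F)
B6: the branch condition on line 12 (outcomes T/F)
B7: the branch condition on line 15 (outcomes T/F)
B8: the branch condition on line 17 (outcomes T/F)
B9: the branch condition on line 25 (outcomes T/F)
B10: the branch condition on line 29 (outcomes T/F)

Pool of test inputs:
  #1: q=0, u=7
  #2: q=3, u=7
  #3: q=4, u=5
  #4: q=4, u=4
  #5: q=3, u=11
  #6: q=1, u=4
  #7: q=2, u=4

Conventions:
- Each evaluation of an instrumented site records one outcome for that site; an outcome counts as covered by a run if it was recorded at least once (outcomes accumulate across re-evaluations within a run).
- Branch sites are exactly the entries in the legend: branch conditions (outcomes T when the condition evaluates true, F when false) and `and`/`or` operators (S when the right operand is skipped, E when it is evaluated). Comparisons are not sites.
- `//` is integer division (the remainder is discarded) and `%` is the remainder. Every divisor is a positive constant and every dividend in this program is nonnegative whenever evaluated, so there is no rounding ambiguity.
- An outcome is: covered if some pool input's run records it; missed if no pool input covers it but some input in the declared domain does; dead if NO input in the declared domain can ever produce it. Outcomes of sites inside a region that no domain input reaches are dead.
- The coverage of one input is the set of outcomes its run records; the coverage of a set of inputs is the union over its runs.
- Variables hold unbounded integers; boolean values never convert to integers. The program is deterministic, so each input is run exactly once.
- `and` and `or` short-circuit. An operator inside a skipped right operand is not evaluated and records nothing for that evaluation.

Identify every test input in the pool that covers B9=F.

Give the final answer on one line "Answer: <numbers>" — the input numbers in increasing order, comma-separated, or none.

input #1 (q=0, u=7): produces B9=F
input #2 (q=3, u=7): produces B9=F
input #3 (q=4, u=5): produces B9=F
input #4 (q=4, u=4): produces B9=F
input #5 (q=3, u=11): does not produce B9=F
input #6 (q=1, u=4): produces B9=F
input #7 (q=2, u=4): produces B9=F

Answer: 1, 2, 3, 4, 6, 7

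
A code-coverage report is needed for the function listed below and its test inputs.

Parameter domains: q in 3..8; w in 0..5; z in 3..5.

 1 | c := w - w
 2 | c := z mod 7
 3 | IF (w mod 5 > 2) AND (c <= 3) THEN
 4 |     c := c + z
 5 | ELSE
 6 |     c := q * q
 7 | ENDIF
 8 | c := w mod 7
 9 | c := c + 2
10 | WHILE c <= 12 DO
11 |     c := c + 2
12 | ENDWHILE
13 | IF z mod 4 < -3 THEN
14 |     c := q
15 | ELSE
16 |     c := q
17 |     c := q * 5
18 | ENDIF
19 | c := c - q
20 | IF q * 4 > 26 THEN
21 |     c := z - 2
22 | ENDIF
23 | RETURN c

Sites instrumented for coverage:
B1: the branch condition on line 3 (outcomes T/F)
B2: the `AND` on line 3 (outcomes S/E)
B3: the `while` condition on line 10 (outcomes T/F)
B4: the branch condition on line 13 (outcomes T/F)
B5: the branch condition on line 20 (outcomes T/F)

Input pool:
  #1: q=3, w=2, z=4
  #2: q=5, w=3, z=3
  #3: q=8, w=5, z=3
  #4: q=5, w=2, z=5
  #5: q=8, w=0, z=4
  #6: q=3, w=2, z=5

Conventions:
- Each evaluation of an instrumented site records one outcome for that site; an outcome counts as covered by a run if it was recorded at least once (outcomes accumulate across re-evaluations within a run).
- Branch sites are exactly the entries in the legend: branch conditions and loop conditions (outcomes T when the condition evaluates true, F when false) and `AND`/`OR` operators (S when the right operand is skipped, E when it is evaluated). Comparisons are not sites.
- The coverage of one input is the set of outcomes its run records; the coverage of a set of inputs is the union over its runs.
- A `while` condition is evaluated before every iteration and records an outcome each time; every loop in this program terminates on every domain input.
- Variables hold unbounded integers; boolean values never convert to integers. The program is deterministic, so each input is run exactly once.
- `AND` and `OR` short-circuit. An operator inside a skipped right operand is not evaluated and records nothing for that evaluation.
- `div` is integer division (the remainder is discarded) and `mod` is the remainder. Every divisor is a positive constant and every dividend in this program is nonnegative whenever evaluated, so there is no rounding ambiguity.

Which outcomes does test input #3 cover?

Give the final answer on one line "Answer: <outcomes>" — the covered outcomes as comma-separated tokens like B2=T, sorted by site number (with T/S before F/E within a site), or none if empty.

Event log for input #3 (q=8, w=5, z=3):
  B2->S, B1->F, B3->T, B3->T, B3->T, B3->F, B4->F, B5->T
as a set, this run covers: B1=F, B2=S, B3=T, B3=F, B4=F, B5=T

Answer: B1=F, B2=S, B3=T, B3=F, B4=F, B5=T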